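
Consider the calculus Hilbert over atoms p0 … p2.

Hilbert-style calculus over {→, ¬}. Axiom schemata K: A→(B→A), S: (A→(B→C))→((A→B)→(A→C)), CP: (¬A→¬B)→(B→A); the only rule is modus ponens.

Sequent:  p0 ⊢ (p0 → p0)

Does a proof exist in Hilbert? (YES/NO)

Derivation trace:
[MP] p0 ⊢ (p0 → p0)
  [K]  ⊢ (p0 → (p0 → p0))
  [MP] p0 ⊢ p0
    [MP] p0 ⊢ (p0 → p0)
      [K]  ⊢ (p0 → (p0 → p0))
      [Hyp] p0 ⊢ p0
    [Hyp] p0 ⊢ p0

Result: YES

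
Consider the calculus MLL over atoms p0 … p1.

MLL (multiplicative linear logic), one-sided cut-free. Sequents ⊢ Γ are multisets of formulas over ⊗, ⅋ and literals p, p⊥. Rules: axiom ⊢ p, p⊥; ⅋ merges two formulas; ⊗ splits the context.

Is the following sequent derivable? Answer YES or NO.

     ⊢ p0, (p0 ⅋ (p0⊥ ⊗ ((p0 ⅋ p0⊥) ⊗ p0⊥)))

Derivation trace:
[⅋]  ⊢ p0, (p0 ⅋ (p0⊥ ⊗ ((p0 ⅋ p0⊥) ⊗ p0⊥)))
  [⊗]  ⊢ p0, p0, (p0⊥ ⊗ ((p0 ⅋ p0⊥) ⊗ p0⊥))
    [Ax]  ⊢ p0, p0⊥
    [⊗]  ⊢ p0, ((p0 ⅋ p0⊥) ⊗ p0⊥)
      [⅋]  ⊢ (p0 ⅋ p0⊥)
        [Ax]  ⊢ p0, p0⊥
      [Ax]  ⊢ p0, p0⊥

Result: YES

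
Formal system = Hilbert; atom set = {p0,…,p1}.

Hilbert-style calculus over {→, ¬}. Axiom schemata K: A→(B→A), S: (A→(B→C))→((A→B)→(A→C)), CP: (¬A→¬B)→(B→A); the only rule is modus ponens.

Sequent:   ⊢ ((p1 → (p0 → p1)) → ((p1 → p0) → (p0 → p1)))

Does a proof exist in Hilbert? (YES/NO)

Search for a countermodel by truth-table:
  v=00: Γ:[] Δ:[((p1 → (p0 → p1)) → ((p1 → p0) → (p0 → p1)))=T] refutes=False
  v=01: Γ:[] Δ:[((p1 → (p0 → p1)) → ((p1 → p0) → (p0 → p1)))=T] refutes=False
  v=10: Γ:[] Δ:[((p1 → (p0 → p1)) → ((p1 → p0) → (p0 → p1)))=F] refutes=True  ← countermodel

Result: NO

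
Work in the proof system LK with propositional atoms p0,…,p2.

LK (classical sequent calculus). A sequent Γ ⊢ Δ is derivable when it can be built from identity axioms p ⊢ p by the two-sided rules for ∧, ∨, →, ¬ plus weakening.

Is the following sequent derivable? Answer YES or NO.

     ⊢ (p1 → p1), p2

Derivation (root first):
[WR]  ⊢ (p1 → p1), p2
  [→R]  ⊢ (p1 → p1)
    [Ax] p1 ⊢ p1

Result: YES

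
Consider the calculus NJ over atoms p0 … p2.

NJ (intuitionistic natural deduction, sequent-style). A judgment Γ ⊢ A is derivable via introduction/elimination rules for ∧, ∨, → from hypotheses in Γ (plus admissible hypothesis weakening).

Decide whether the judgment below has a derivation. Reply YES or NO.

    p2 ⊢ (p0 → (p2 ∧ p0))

Derivation trace:
[→I] p2 ⊢ (p0 → (p2 ∧ p0))
  [∧I] p2, p0 ⊢ (p2 ∧ p0)
    [Ax] p2 ⊢ p2
    [Ax] p0 ⊢ p0

Result: YES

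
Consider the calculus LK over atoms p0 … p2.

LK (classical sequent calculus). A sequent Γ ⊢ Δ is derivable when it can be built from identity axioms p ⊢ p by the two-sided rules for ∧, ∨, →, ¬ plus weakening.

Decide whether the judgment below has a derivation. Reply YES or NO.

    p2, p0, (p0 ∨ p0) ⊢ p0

Derivation (root first):
[∨L] p2, p0, (p0 ∨ p0) ⊢ p0
  [Ax] p0 ⊢ p0
  [WL] p0, p2, p0 ⊢ p0
    [WL] p0, p2 ⊢ p0
      [Ax] p0 ⊢ p0

Result: YES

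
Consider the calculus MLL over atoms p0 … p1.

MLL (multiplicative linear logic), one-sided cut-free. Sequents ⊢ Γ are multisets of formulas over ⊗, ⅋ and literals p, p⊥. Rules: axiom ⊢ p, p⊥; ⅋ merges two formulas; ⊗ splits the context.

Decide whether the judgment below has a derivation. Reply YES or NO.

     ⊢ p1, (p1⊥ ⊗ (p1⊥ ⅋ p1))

Derivation (root first):
[⊗]  ⊢ p1, (p1⊥ ⊗ (p1⊥ ⅋ p1))
  [Ax]  ⊢ p1, p1⊥
  [⅋]  ⊢ (p1⊥ ⅋ p1)
    [Ax]  ⊢ p1, p1⊥

Result: YES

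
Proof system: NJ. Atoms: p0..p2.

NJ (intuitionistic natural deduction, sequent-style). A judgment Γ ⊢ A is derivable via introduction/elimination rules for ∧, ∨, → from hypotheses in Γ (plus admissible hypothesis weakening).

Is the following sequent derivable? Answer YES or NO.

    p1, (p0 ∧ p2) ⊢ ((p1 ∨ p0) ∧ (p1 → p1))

Proof tree:
[∧I] p1, (p0 ∧ p2) ⊢ ((p1 ∨ p0) ∧ (p1 → p1))
  [∨I₁] p1 ⊢ (p1 ∨ p0)
    [Ax] p1 ⊢ p1
  [Wk] (p0 ∧ p2) ⊢ (p1 → p1)
    [→I]  ⊢ (p1 → p1)
      [Ax] p1 ⊢ p1

Result: YES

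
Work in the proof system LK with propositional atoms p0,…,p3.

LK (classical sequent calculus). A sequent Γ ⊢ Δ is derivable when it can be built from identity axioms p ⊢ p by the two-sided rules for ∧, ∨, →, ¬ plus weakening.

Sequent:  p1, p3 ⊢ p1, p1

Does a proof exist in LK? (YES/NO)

Derivation trace:
[WR] p1, p3 ⊢ p1, p1
  [WL] p1, p3 ⊢ p1
    [Ax] p1 ⊢ p1

Result: YES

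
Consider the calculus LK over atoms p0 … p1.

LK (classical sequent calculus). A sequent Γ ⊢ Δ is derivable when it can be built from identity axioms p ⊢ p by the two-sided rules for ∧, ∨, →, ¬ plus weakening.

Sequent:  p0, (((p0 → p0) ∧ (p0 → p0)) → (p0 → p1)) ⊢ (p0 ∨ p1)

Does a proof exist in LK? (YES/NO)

Derivation trace:
[→L] p0, (((p0 → p0) ∧ (p0 → p0)) → (p0 → p1)) ⊢ (p0 ∨ p1)
  [∧R]  ⊢ ((p0 → p0) ∧ (p0 → p0))
    [→R]  ⊢ (p0 → p0)
      [Ax] p0 ⊢ p0
    [→R]  ⊢ (p0 → p0)
      [Ax] p0 ⊢ p0
  [∨R] p0, (p0 → p1) ⊢ (p0 ∨ p1)
    [→L] p0, (p0 → p1) ⊢ p1, p0
      [WR] p0 ⊢ p0, p0
        [Ax] p0 ⊢ p0
      [Ax] p1 ⊢ p1

Result: YES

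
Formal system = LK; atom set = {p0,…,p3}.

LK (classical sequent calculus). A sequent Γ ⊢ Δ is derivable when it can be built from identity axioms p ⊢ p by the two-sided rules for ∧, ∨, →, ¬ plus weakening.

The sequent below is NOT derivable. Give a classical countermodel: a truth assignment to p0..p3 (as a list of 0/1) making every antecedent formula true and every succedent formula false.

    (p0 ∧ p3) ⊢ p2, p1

Enumerate valuations to refute Γ ⊢ Δ:
  v=0000: Γ:[(p0 ∧ p3)=F] Δ:[p2=F, p1=F] refutes=False
  v=0001: Γ:[(p0 ∧ p3)=F] Δ:[p2=F, p1=F] refutes=False
  v=0010: Γ:[(p0 ∧ p3)=F] Δ:[p2=T, p1=F] refutes=False
  v=0011: Γ:[(p0 ∧ p3)=F] Δ:[p2=T, p1=F] refutes=False
  v=0100: Γ:[(p0 ∧ p3)=F] Δ:[p2=F, p1=T] refutes=False
  v=0101: Γ:[(p0 ∧ p3)=F] Δ:[p2=F, p1=T] refutes=False
  v=0110: Γ:[(p0 ∧ p3)=F] Δ:[p2=T, p1=T] refutes=False
  v=0111: Γ:[(p0 ∧ p3)=F] Δ:[p2=T, p1=T] refutes=False
  v=1000: Γ:[(p0 ∧ p3)=F] Δ:[p2=F, p1=F] refutes=False
  v=1001: Γ:[(p0 ∧ p3)=T] Δ:[p2=F, p1=F] refutes=True  ← countermodel

Result: [1, 0, 0, 1]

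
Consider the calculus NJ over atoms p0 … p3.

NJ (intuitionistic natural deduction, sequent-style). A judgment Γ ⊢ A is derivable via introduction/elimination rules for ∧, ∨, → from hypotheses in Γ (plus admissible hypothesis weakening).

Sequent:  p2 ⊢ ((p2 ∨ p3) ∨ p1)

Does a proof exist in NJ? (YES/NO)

Derivation trace:
[∨I₁] p2 ⊢ ((p2 ∨ p3) ∨ p1)
  [∨I₁] p2 ⊢ (p2 ∨ p3)
    [Ax] p2 ⊢ p2

Result: YES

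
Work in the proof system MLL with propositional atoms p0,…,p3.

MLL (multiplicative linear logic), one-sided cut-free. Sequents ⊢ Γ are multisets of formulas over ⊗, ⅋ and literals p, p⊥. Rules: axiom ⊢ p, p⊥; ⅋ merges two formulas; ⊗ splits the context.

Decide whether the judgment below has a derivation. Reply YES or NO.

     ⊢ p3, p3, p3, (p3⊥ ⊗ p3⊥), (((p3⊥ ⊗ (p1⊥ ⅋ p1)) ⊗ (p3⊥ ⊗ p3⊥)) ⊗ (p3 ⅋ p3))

Proof tree:
[⊗]  ⊢ p3, p3, p3, (p3⊥ ⊗ p3⊥), (((p3⊥ ⊗ (p1⊥ ⅋ p1)) ⊗ (p3⊥ ⊗ p3⊥)) ⊗ (p3 ⅋ p3))
  [⊗]  ⊢ p3, p3, p3, ((p3⊥ ⊗ (p1⊥ ⅋ p1)) ⊗ (p3⊥ ⊗ p3⊥))
    [⊗]  ⊢ p3, (p3⊥ ⊗ (p1⊥ ⅋ p1))
      [Ax]  ⊢ p3, p3⊥
      [⅋]  ⊢ (p1⊥ ⅋ p1)
        [Ax]  ⊢ p1, p1⊥
    [⊗]  ⊢ p3, p3, (p3⊥ ⊗ p3⊥)
      [Ax]  ⊢ p3, p3⊥
      [Ax]  ⊢ p3, p3⊥
  [⅋]  ⊢ (p3⊥ ⊗ p3⊥), (p3 ⅋ p3)
    [⊗]  ⊢ p3, p3, (p3⊥ ⊗ p3⊥)
      [Ax]  ⊢ p3, p3⊥
      [Ax]  ⊢ p3, p3⊥

Result: YES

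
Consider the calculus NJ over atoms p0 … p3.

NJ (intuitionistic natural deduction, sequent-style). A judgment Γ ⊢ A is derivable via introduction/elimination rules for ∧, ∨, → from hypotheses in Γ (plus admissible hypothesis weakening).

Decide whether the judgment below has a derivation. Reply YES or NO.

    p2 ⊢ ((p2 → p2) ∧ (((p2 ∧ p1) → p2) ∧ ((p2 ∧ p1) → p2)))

Proof tree:
[∧I] p2 ⊢ ((p2 → p2) ∧ (((p2 ∧ p1) → p2) ∧ ((p2 ∧ p1) → p2)))
  [→I]  ⊢ (p2 → p2)
    [Ax] p2 ⊢ p2
  [∧I] p2 ⊢ (((p2 ∧ p1) → p2) ∧ ((p2 ∧ p1) → p2))
    [→I] p2 ⊢ ((p2 ∧ p1) → p2)
      [Wk] p2, (p2 ∧ p1) ⊢ p2
        [Ax] p2 ⊢ p2
    [→I] p2 ⊢ ((p2 ∧ p1) → p2)
      [Wk] p2, (p2 ∧ p1) ⊢ p2
        [Ax] p2 ⊢ p2

Result: YES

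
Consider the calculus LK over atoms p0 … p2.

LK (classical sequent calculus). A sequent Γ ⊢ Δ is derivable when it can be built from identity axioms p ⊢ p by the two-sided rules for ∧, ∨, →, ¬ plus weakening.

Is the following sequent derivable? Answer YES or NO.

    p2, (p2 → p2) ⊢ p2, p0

Proof tree:
[→L] p2, (p2 → p2) ⊢ p2, p0
  [Ax] p2 ⊢ p2
  [WR] p2 ⊢ p2, p0
    [Ax] p2 ⊢ p2

Result: YES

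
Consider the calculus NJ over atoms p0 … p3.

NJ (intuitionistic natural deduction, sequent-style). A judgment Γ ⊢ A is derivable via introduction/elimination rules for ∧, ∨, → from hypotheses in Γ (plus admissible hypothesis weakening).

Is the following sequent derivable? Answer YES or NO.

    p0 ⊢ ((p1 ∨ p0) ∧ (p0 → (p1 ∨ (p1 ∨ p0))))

Derivation (root first):
[∧I] p0 ⊢ ((p1 ∨ p0) ∧ (p0 → (p1 ∨ (p1 ∨ p0))))
  [∨I₂] p0 ⊢ (p1 ∨ p0)
    [Ax] p0 ⊢ p0
  [→I]  ⊢ (p0 → (p1 ∨ (p1 ∨ p0)))
    [∨I₂] p0 ⊢ (p1 ∨ (p1 ∨ p0))
      [∨I₂] p0 ⊢ (p1 ∨ p0)
        [Ax] p0 ⊢ p0

Result: YES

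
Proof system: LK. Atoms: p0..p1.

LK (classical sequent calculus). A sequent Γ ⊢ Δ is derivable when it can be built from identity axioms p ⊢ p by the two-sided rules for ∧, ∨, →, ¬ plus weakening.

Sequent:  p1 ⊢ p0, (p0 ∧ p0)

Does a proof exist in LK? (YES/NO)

Truth-table refutation:
  v=00: Γ:[p1=F] Δ:[p0=F, (p0 ∧ p0)=F] refutes=False
  v=01: Γ:[p1=T] Δ:[p0=F, (p0 ∧ p0)=F] refutes=True  ← countermodel

Result: NO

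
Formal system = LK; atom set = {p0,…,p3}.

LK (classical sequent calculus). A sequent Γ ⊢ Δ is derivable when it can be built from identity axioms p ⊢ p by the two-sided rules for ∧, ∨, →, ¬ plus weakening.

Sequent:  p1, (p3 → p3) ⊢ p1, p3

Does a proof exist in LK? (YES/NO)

Derivation (root first):
[→L] p1, (p3 → p3) ⊢ p1, p3
  [WR] p1 ⊢ p1, p3
    [Ax] p1 ⊢ p1
  [Ax] p3 ⊢ p3

Result: YES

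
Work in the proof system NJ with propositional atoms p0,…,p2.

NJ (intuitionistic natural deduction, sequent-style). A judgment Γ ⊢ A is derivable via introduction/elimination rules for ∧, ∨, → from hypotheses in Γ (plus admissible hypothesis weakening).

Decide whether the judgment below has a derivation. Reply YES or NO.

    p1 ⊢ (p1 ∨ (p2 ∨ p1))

Derivation (root first):
[∨I₂] p1 ⊢ (p1 ∨ (p2 ∨ p1))
  [∨I₂] p1 ⊢ (p2 ∨ p1)
    [Ax] p1 ⊢ p1

Result: YES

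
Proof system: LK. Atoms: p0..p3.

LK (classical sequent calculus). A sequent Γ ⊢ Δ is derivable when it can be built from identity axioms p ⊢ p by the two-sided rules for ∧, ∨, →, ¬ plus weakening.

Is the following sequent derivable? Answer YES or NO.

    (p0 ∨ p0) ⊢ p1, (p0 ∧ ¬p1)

Proof tree:
[∧R] (p0 ∨ p0) ⊢ p1, (p0 ∧ ¬p1)
  [∨L] (p0 ∨ p0) ⊢ p0
    [Ax] p0 ⊢ p0
    [Ax] p0 ⊢ p0
  [¬R]  ⊢ p1, ¬p1
    [Ax] p1 ⊢ p1

Result: YES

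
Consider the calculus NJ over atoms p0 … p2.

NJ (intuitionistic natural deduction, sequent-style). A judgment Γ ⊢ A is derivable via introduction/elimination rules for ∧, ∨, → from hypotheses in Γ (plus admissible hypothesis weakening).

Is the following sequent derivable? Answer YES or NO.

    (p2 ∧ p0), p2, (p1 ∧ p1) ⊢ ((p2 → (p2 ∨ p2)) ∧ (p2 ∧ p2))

Proof tree:
[∧I] (p2 ∧ p0), p2, (p1 ∧ p1) ⊢ ((p2 → (p2 ∨ p2)) ∧ (p2 ∧ p2))
  [→I]  ⊢ (p2 → (p2 ∨ p2))
    [∨I₂] p2 ⊢ (p2 ∨ p2)
      [Ax] p2 ⊢ p2
  [Wk] p2, (p1 ∧ p1), (p2 ∧ p0) ⊢ (p2 ∧ p2)
    [∧I] p2, (p1 ∧ p1) ⊢ (p2 ∧ p2)
      [Wk] p2, (p1 ∧ p1) ⊢ p2
        [Ax] p2 ⊢ p2
      [Ax] p2 ⊢ p2

Result: YES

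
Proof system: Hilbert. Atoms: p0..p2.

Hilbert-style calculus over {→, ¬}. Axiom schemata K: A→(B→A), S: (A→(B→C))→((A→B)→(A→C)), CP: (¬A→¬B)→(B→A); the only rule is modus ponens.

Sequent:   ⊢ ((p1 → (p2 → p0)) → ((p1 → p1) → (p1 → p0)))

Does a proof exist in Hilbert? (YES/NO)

Search for a countermodel by truth-table:
  v=000: Γ:[] Δ:[((p1 → (p2 → p0)) → ((p1 → p1) → (p1 → p0)))=T] refutes=False
  v=001: Γ:[] Δ:[((p1 → (p2 → p0)) → ((p1 → p1) → (p1 → p0)))=T] refutes=False
  v=010: Γ:[] Δ:[((p1 → (p2 → p0)) → ((p1 → p1) → (p1 → p0)))=F] refutes=True  ← countermodel

Result: NO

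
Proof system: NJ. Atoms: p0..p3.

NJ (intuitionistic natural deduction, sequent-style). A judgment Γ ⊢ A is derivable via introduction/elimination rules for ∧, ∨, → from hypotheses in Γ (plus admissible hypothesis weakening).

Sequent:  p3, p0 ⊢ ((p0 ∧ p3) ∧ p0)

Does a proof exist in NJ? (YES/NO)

Proof tree:
[∧I] p3, p0 ⊢ ((p0 ∧ p3) ∧ p0)
  [∧I] p3, p0 ⊢ (p0 ∧ p3)
    [Ax] p0 ⊢ p0
    [Ax] p3 ⊢ p3
  [Wk] p0, p0 ⊢ p0
    [Ax] p0 ⊢ p0

Result: YES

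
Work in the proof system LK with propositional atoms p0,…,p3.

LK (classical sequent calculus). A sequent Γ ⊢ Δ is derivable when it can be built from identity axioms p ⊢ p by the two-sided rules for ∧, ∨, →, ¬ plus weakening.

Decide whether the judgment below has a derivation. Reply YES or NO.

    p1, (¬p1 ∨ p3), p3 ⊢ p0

Truth-table refutation:
  v=0000: Γ:[p1=F, (¬p1 ∨ p3)=T, p3=F] Δ:[p0=F] refutes=False
  v=0001: Γ:[p1=F, (¬p1 ∨ p3)=T, p3=T] Δ:[p0=F] refutes=False
  v=0010: Γ:[p1=F, (¬p1 ∨ p3)=T, p3=F] Δ:[p0=F] refutes=False
  v=0011: Γ:[p1=F, (¬p1 ∨ p3)=T, p3=T] Δ:[p0=F] refutes=False
  v=0100: Γ:[p1=T, (¬p1 ∨ p3)=F, p3=F] Δ:[p0=F] refutes=False
  v=0101: Γ:[p1=T, (¬p1 ∨ p3)=T, p3=T] Δ:[p0=F] refutes=True  ← countermodel

Result: NO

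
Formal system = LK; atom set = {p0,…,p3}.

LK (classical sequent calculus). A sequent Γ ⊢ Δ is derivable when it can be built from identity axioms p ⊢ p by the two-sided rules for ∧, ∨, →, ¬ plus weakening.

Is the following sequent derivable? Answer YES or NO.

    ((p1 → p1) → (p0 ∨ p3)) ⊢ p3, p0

Derivation (root first):
[→L] ((p1 → p1) → (p0 ∨ p3)) ⊢ p3, p0
  [→R]  ⊢ (p1 → p1)
    [Ax] p1 ⊢ p1
  [∨L] (p0 ∨ p3) ⊢ p3, p0
    [Ax] p0 ⊢ p0
    [Ax] p3 ⊢ p3

Result: YES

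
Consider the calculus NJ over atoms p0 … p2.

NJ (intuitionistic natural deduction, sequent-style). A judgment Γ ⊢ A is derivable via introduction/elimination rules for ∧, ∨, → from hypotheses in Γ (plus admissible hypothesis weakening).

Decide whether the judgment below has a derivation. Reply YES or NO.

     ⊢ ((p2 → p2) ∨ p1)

Proof tree:
[∨I₁]  ⊢ ((p2 → p2) ∨ p1)
  [→I]  ⊢ (p2 → p2)
    [Ax] p2 ⊢ p2

Result: YES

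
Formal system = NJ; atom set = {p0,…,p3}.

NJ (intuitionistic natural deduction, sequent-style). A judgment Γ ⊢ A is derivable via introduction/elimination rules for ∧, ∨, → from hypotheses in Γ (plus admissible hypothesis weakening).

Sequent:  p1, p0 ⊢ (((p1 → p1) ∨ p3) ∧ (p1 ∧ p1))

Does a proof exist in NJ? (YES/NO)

Derivation trace:
[∧I] p1, p0 ⊢ (((p1 → p1) ∨ p3) ∧ (p1 ∧ p1))
  [∨I₁] p0 ⊢ ((p1 → p1) ∨ p3)
    [Wk] p0 ⊢ (p1 → p1)
      [→I]  ⊢ (p1 → p1)
        [Ax] p1 ⊢ p1
  [∧I] p1 ⊢ (p1 ∧ p1)
    [Ax] p1 ⊢ p1
    [Ax] p1 ⊢ p1

Result: YES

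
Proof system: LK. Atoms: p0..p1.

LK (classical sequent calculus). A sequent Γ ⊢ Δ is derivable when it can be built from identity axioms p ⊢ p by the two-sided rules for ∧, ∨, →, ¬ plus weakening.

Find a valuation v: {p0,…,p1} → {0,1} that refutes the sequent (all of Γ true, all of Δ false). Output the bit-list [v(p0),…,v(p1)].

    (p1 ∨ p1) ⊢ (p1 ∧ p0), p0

Enumerate valuations to refute Γ ⊢ Δ:
  v=00: Γ:[(p1 ∨ p1)=F] Δ:[(p1 ∧ p0)=F, p0=F] refutes=False
  v=01: Γ:[(p1 ∨ p1)=T] Δ:[(p1 ∧ p0)=F, p0=F] refutes=True  ← countermodel

Result: [0, 1]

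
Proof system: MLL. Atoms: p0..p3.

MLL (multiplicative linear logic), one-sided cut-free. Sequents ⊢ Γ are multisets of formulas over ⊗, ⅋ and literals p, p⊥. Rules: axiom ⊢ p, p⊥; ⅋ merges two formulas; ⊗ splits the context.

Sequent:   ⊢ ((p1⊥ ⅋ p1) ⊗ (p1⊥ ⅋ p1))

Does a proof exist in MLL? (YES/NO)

Proof tree:
[⊗]  ⊢ ((p1⊥ ⅋ p1) ⊗ (p1⊥ ⅋ p1))
  [⅋]  ⊢ (p1⊥ ⅋ p1)
    [Ax]  ⊢ p1, p1⊥
  [⅋]  ⊢ (p1⊥ ⅋ p1)
    [Ax]  ⊢ p1, p1⊥

Result: YES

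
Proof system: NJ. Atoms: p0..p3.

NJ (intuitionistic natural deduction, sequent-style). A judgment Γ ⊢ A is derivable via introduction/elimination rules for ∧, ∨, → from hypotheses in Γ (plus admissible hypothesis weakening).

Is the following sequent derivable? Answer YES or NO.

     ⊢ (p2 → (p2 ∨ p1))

Derivation (root first):
[→I]  ⊢ (p2 → (p2 ∨ p1))
  [∨I₁] p2 ⊢ (p2 ∨ p1)
    [Ax] p2 ⊢ p2

Result: YES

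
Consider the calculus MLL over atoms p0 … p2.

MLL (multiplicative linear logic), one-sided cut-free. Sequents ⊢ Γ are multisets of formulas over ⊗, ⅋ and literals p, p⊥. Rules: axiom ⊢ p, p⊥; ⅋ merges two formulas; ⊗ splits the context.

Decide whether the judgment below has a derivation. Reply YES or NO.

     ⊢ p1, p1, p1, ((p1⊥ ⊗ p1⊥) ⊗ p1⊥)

Proof tree:
[⊗]  ⊢ p1, p1, p1, ((p1⊥ ⊗ p1⊥) ⊗ p1⊥)
  [⊗]  ⊢ p1, p1, (p1⊥ ⊗ p1⊥)
    [Ax]  ⊢ p1, p1⊥
    [Ax]  ⊢ p1, p1⊥
  [Ax]  ⊢ p1, p1⊥

Result: YES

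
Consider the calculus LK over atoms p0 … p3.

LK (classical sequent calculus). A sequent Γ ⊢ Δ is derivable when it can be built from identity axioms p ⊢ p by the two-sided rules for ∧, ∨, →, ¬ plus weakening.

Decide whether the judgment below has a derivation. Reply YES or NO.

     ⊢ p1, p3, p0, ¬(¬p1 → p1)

Derivation trace:
[¬R]  ⊢ p1, p3, p0, ¬(¬p1 → p1)
  [WR] (¬p1 → p1) ⊢ p1, p3, p0
    [→L] (¬p1 → p1) ⊢ p1, p3
      [¬R]  ⊢ p1, ¬p1
        [Ax] p1 ⊢ p1
      [WR] p1 ⊢ p1, p3
        [Ax] p1 ⊢ p1

Result: YES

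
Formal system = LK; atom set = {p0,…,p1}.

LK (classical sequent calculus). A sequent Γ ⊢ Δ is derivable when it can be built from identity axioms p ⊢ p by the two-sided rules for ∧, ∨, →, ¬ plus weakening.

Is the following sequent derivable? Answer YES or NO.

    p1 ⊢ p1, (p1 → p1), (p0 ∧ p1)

Derivation (root first):
[∧R] p1 ⊢ p1, (p1 → p1), (p0 ∧ p1)
  [WR] p1 ⊢ p1, p0
    [Ax] p1 ⊢ p1
  [WR]  ⊢ (p1 → p1), p1
    [→R]  ⊢ (p1 → p1)
      [Ax] p1 ⊢ p1

Result: YES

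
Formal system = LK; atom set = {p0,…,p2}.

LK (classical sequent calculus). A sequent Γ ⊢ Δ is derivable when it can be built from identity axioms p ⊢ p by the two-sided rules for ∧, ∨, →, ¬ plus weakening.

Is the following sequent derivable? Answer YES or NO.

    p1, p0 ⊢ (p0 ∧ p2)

Truth-table refutation:
  v=000: Γ:[p1=F, p0=F] Δ:[(p0 ∧ p2)=F] refutes=False
  v=001: Γ:[p1=F, p0=F] Δ:[(p0 ∧ p2)=F] refutes=False
  v=010: Γ:[p1=T, p0=F] Δ:[(p0 ∧ p2)=F] refutes=False
  v=011: Γ:[p1=T, p0=F] Δ:[(p0 ∧ p2)=F] refutes=False
  v=100: Γ:[p1=F, p0=T] Δ:[(p0 ∧ p2)=F] refutes=False
  v=101: Γ:[p1=F, p0=T] Δ:[(p0 ∧ p2)=T] refutes=False
  v=110: Γ:[p1=T, p0=T] Δ:[(p0 ∧ p2)=F] refutes=True  ← countermodel

Result: NO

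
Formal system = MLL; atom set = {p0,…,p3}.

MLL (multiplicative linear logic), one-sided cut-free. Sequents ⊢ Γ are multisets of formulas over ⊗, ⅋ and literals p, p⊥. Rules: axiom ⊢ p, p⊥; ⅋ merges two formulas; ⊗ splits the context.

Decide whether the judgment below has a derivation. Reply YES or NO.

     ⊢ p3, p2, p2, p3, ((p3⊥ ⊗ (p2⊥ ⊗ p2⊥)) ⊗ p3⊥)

Derivation (root first):
[⊗]  ⊢ p3, p2, p2, p3, ((p3⊥ ⊗ (p2⊥ ⊗ p2⊥)) ⊗ p3⊥)
  [⊗]  ⊢ p3, p2, p2, (p3⊥ ⊗ (p2⊥ ⊗ p2⊥))
    [Ax]  ⊢ p3, p3⊥
    [⊗]  ⊢ p2, p2, (p2⊥ ⊗ p2⊥)
      [Ax]  ⊢ p2, p2⊥
      [Ax]  ⊢ p2, p2⊥
  [Ax]  ⊢ p3, p3⊥

Result: YES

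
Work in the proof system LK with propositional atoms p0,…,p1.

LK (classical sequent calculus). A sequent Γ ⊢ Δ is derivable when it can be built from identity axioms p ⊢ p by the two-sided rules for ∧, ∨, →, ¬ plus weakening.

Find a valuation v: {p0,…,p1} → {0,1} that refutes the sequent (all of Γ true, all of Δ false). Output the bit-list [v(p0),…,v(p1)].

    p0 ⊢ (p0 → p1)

Truth-table refutation:
  v=00: Γ:[p0=F] Δ:[(p0 → p1)=T] refutes=False
  v=01: Γ:[p0=F] Δ:[(p0 → p1)=T] refutes=False
  v=10: Γ:[p0=T] Δ:[(p0 → p1)=F] refutes=True  ← countermodel

Result: [1, 0]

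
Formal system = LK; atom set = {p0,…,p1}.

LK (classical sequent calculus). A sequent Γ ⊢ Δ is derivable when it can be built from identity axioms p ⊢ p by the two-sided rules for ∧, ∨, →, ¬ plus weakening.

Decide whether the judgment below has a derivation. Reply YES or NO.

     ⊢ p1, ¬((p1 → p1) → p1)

Derivation trace:
[¬R]  ⊢ p1, ¬((p1 → p1) → p1)
  [→L] ((p1 → p1) → p1) ⊢ p1
    [→R]  ⊢ (p1 → p1)
      [Ax] p1 ⊢ p1
    [Ax] p1 ⊢ p1

Result: YES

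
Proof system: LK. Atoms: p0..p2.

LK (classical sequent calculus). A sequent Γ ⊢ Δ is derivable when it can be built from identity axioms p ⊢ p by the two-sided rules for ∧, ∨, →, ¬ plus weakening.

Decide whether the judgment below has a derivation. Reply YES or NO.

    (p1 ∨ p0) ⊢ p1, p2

Truth-table refutation:
  v=000: Γ:[(p1 ∨ p0)=F] Δ:[p1=F, p2=F] refutes=False
  v=001: Γ:[(p1 ∨ p0)=F] Δ:[p1=F, p2=T] refutes=False
  v=010: Γ:[(p1 ∨ p0)=T] Δ:[p1=T, p2=F] refutes=False
  v=011: Γ:[(p1 ∨ p0)=T] Δ:[p1=T, p2=T] refutes=False
  v=100: Γ:[(p1 ∨ p0)=T] Δ:[p1=F, p2=F] refutes=True  ← countermodel

Result: NO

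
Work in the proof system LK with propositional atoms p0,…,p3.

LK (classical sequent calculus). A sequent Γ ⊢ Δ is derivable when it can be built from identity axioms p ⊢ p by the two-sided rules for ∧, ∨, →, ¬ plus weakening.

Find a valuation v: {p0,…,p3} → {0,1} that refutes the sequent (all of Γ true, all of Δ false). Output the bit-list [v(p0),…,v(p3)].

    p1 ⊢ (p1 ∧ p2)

Truth-table refutation:
  v=0000: Γ:[p1=F] Δ:[(p1 ∧ p2)=F] refutes=False
  v=0001: Γ:[p1=F] Δ:[(p1 ∧ p2)=F] refutes=False
  v=0010: Γ:[p1=F] Δ:[(p1 ∧ p2)=F] refutes=False
  v=0011: Γ:[p1=F] Δ:[(p1 ∧ p2)=F] refutes=False
  v=0100: Γ:[p1=T] Δ:[(p1 ∧ p2)=F] refutes=True  ← countermodel

Result: [0, 1, 0, 0]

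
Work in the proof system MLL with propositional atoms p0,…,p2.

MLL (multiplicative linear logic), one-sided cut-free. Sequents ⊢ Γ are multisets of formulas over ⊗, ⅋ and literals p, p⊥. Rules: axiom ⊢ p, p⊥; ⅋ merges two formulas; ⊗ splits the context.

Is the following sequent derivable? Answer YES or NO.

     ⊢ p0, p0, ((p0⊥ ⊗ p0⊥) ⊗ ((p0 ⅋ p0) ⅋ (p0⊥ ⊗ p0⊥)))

Derivation (root first):
[⊗]  ⊢ p0, p0, ((p0⊥ ⊗ p0⊥) ⊗ ((p0 ⅋ p0) ⅋ (p0⊥ ⊗ p0⊥)))
  [⊗]  ⊢ p0, p0, (p0⊥ ⊗ p0⊥)
    [Ax]  ⊢ p0, p0⊥
    [Ax]  ⊢ p0, p0⊥
  [⅋]  ⊢ ((p0 ⅋ p0) ⅋ (p0⊥ ⊗ p0⊥))
    [⅋]  ⊢ (p0⊥ ⊗ p0⊥), (p0 ⅋ p0)
      [⊗]  ⊢ p0, p0, (p0⊥ ⊗ p0⊥)
        [Ax]  ⊢ p0, p0⊥
        [Ax]  ⊢ p0, p0⊥

Result: YES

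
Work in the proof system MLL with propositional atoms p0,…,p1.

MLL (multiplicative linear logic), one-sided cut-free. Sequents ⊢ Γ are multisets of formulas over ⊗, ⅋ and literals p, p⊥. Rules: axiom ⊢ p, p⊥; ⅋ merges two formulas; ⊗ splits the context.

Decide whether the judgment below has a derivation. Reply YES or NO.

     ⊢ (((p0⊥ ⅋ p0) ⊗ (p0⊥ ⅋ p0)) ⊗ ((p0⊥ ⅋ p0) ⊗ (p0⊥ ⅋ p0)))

Derivation trace:
[⊗]  ⊢ (((p0⊥ ⅋ p0) ⊗ (p0⊥ ⅋ p0)) ⊗ ((p0⊥ ⅋ p0) ⊗ (p0⊥ ⅋ p0)))
  [⊗]  ⊢ ((p0⊥ ⅋ p0) ⊗ (p0⊥ ⅋ p0))
    [⅋]  ⊢ (p0⊥ ⅋ p0)
      [Ax]  ⊢ p0, p0⊥
    [⅋]  ⊢ (p0⊥ ⅋ p0)
      [Ax]  ⊢ p0, p0⊥
  [⊗]  ⊢ ((p0⊥ ⅋ p0) ⊗ (p0⊥ ⅋ p0))
    [⅋]  ⊢ (p0⊥ ⅋ p0)
      [Ax]  ⊢ p0, p0⊥
    [⅋]  ⊢ (p0⊥ ⅋ p0)
      [Ax]  ⊢ p0, p0⊥

Result: YES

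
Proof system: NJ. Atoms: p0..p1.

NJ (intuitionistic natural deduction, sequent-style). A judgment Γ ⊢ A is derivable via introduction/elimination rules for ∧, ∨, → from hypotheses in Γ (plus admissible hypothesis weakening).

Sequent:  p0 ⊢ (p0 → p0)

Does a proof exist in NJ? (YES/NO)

Derivation trace:
[Wk] p0 ⊢ (p0 → p0)
  [→I]  ⊢ (p0 → p0)
    [Ax] p0 ⊢ p0

Result: YES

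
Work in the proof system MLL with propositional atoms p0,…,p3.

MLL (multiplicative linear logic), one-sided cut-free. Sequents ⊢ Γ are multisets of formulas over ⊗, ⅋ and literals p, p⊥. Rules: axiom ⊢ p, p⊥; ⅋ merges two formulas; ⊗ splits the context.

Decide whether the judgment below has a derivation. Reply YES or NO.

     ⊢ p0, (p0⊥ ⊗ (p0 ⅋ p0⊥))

Derivation trace:
[⊗]  ⊢ p0, (p0⊥ ⊗ (p0 ⅋ p0⊥))
  [Ax]  ⊢ p0, p0⊥
  [⅋]  ⊢ (p0 ⅋ p0⊥)
    [Ax]  ⊢ p0, p0⊥

Result: YES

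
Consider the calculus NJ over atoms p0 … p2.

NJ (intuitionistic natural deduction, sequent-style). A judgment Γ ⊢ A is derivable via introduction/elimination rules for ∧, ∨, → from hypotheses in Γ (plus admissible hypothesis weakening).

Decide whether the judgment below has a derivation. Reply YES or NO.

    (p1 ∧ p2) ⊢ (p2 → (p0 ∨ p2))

Proof tree:
[Wk] (p1 ∧ p2) ⊢ (p2 → (p0 ∨ p2))
  [→I]  ⊢ (p2 → (p0 ∨ p2))
    [∨I₂] p2 ⊢ (p0 ∨ p2)
      [Ax] p2 ⊢ p2

Result: YES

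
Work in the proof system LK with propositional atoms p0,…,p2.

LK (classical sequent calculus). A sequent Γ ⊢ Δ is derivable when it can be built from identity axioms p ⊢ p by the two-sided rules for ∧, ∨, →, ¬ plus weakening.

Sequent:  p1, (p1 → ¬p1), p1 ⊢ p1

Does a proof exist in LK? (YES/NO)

Proof tree:
[WL] p1, (p1 → ¬p1), p1 ⊢ p1
  [WR] p1, (p1 → ¬p1) ⊢ p1
    [→L] p1, (p1 → ¬p1) ⊢ 
      [Ax] p1 ⊢ p1
      [¬L] p1, ¬p1 ⊢ 
        [Ax] p1 ⊢ p1

Result: YES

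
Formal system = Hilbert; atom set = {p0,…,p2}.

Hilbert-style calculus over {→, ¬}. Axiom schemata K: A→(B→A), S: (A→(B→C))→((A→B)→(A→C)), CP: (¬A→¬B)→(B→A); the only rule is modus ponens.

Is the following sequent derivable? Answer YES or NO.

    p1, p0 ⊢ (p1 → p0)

Proof tree:
[MP] p1, p0 ⊢ (p1 → p0)
  [K]  ⊢ (p0 → (p1 → p0))
  [MP] p1, p0 ⊢ p0
    [MP] p0 ⊢ (p1 → p0)
      [K]  ⊢ (p0 → (p1 → p0))
      [Hyp] p0 ⊢ p0
    [Hyp] p1 ⊢ p1

Result: YES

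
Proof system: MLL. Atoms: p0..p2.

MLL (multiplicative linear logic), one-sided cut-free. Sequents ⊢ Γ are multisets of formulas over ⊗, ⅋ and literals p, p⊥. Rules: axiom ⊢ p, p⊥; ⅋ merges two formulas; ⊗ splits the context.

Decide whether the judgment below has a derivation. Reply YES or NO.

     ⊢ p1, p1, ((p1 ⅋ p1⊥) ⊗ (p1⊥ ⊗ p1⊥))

Derivation trace:
[⊗]  ⊢ p1, p1, ((p1 ⅋ p1⊥) ⊗ (p1⊥ ⊗ p1⊥))
  [⅋]  ⊢ (p1 ⅋ p1⊥)
    [Ax]  ⊢ p1, p1⊥
  [⊗]  ⊢ p1, p1, (p1⊥ ⊗ p1⊥)
    [Ax]  ⊢ p1, p1⊥
    [Ax]  ⊢ p1, p1⊥

Result: YES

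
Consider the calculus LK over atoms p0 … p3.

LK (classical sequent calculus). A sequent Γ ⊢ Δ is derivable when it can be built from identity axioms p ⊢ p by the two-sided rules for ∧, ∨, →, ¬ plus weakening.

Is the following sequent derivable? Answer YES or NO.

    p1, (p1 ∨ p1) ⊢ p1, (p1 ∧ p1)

Proof tree:
[∧R] p1, (p1 ∨ p1) ⊢ p1, (p1 ∧ p1)
  [∨L] (p1 ∨ p1) ⊢ p1
    [Ax] p1 ⊢ p1
    [Ax] p1 ⊢ p1
  [WR] p1 ⊢ p1, p1
    [Ax] p1 ⊢ p1

Result: YES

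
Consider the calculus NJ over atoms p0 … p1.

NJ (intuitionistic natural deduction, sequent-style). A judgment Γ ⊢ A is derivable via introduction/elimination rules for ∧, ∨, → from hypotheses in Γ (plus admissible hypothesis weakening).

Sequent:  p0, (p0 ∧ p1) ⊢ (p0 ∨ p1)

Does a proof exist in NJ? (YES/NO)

Proof tree:
[∨I₁] p0, (p0 ∧ p1) ⊢ (p0 ∨ p1)
  [Wk] p0, (p0 ∧ p1) ⊢ p0
    [Ax] p0 ⊢ p0

Result: YES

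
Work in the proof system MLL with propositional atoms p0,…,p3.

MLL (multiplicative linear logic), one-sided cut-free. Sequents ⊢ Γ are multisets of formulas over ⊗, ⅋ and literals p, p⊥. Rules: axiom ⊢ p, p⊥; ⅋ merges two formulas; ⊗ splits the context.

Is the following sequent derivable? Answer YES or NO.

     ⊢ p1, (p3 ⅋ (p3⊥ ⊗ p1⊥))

Proof tree:
[⅋]  ⊢ p1, (p3 ⅋ (p3⊥ ⊗ p1⊥))
  [⊗]  ⊢ p3, p1, (p3⊥ ⊗ p1⊥)
    [Ax]  ⊢ p3, p3⊥
    [Ax]  ⊢ p1, p1⊥

Result: YES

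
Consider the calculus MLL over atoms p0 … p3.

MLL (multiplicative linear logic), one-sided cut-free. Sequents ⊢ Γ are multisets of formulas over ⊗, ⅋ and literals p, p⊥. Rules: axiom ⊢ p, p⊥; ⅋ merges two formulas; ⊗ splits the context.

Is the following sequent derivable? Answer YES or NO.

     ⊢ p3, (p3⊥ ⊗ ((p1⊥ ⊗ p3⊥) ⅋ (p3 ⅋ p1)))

Proof tree:
[⊗]  ⊢ p3, (p3⊥ ⊗ ((p1⊥ ⊗ p3⊥) ⅋ (p3 ⅋ p1)))
  [Ax]  ⊢ p3, p3⊥
  [⅋]  ⊢ ((p1⊥ ⊗ p3⊥) ⅋ (p3 ⅋ p1))
    [⅋]  ⊢ (p1⊥ ⊗ p3⊥), (p3 ⅋ p1)
      [⊗]  ⊢ p1, p3, (p1⊥ ⊗ p3⊥)
        [Ax]  ⊢ p1, p1⊥
        [Ax]  ⊢ p3, p3⊥

Result: YES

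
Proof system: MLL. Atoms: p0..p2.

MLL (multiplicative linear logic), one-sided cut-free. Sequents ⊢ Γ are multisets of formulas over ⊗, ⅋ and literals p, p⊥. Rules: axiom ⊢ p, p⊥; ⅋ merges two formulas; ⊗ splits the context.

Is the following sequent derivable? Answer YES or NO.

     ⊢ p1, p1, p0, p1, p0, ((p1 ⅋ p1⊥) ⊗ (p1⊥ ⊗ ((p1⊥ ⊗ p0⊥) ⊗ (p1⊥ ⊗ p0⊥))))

Proof tree:
[⊗]  ⊢ p1, p1, p0, p1, p0, ((p1 ⅋ p1⊥) ⊗ (p1⊥ ⊗ ((p1⊥ ⊗ p0⊥) ⊗ (p1⊥ ⊗ p0⊥))))
  [⅋]  ⊢ (p1 ⅋ p1⊥)
    [Ax]  ⊢ p1, p1⊥
  [⊗]  ⊢ p1, p1, p0, p1, p0, (p1⊥ ⊗ ((p1⊥ ⊗ p0⊥) ⊗ (p1⊥ ⊗ p0⊥)))
    [Ax]  ⊢ p1, p1⊥
    [⊗]  ⊢ p1, p0, p1, p0, ((p1⊥ ⊗ p0⊥) ⊗ (p1⊥ ⊗ p0⊥))
      [⊗]  ⊢ p1, p0, (p1⊥ ⊗ p0⊥)
        [Ax]  ⊢ p1, p1⊥
        [Ax]  ⊢ p0, p0⊥
      [⊗]  ⊢ p1, p0, (p1⊥ ⊗ p0⊥)
        [Ax]  ⊢ p1, p1⊥
        [Ax]  ⊢ p0, p0⊥

Result: YES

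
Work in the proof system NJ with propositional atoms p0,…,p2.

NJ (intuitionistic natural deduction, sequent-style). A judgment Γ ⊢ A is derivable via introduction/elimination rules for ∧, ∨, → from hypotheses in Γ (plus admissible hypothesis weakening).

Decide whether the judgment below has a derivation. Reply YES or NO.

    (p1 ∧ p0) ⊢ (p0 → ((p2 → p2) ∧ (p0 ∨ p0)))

Derivation (root first):
[→I] (p1 ∧ p0) ⊢ (p0 → ((p2 → p2) ∧ (p0 ∨ p0)))
  [∧I] (p1 ∧ p0), p0 ⊢ ((p2 → p2) ∧ (p0 ∨ p0))
    [→I]  ⊢ (p2 → p2)
      [Ax] p2 ⊢ p2
    [∨I₂] p0, (p1 ∧ p0) ⊢ (p0 ∨ p0)
      [Wk] p0, (p1 ∧ p0) ⊢ p0
        [Ax] p0 ⊢ p0

Result: YES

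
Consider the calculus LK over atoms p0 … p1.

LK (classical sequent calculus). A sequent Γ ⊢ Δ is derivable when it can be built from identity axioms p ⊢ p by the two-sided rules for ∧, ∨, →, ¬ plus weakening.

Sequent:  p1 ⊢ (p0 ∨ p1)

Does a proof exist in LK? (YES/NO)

Proof tree:
[∨R] p1 ⊢ (p0 ∨ p1)
  [WR] p1 ⊢ p1, p0
    [Ax] p1 ⊢ p1

Result: YES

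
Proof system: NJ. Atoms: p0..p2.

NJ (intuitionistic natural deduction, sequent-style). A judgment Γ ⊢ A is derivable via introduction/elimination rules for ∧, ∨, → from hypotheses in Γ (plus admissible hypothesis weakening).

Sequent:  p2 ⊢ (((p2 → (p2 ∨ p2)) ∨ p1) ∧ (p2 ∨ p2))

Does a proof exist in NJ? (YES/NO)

Proof tree:
[∧I] p2 ⊢ (((p2 → (p2 ∨ p2)) ∨ p1) ∧ (p2 ∨ p2))
  [∨I₁]  ⊢ ((p2 → (p2 ∨ p2)) ∨ p1)
    [→I]  ⊢ (p2 → (p2 ∨ p2))
      [∨I₂] p2 ⊢ (p2 ∨ p2)
        [Ax] p2 ⊢ p2
  [Wk] p2, p2 ⊢ (p2 ∨ p2)
    [∨I₂] p2 ⊢ (p2 ∨ p2)
      [Ax] p2 ⊢ p2

Result: YES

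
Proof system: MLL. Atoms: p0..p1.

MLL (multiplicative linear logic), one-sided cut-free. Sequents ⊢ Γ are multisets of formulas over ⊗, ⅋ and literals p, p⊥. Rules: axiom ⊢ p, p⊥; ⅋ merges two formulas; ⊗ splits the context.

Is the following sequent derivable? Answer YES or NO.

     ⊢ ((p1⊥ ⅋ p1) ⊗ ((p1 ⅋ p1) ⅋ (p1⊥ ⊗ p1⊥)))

Derivation trace:
[⊗]  ⊢ ((p1⊥ ⅋ p1) ⊗ ((p1 ⅋ p1) ⅋ (p1⊥ ⊗ p1⊥)))
  [⅋]  ⊢ (p1⊥ ⅋ p1)
    [Ax]  ⊢ p1, p1⊥
  [⅋]  ⊢ ((p1 ⅋ p1) ⅋ (p1⊥ ⊗ p1⊥))
    [⅋]  ⊢ (p1⊥ ⊗ p1⊥), (p1 ⅋ p1)
      [⊗]  ⊢ p1, p1, (p1⊥ ⊗ p1⊥)
        [Ax]  ⊢ p1, p1⊥
        [Ax]  ⊢ p1, p1⊥

Result: YES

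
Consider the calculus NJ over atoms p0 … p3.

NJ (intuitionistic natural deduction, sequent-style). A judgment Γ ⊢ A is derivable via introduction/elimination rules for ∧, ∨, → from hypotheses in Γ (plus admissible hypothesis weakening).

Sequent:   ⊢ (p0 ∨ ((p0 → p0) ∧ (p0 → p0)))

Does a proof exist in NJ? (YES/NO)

Derivation trace:
[∨I₂]  ⊢ (p0 ∨ ((p0 → p0) ∧ (p0 → p0)))
  [∧I]  ⊢ ((p0 → p0) ∧ (p0 → p0))
    [→I]  ⊢ (p0 → p0)
      [Ax] p0 ⊢ p0
    [→I]  ⊢ (p0 → p0)
      [Ax] p0 ⊢ p0

Result: YES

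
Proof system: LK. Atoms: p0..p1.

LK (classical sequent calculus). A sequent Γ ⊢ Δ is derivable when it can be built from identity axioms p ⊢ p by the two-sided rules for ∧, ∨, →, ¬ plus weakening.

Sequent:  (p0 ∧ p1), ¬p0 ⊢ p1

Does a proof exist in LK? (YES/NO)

Derivation trace:
[¬L] (p0 ∧ p1), ¬p0 ⊢ p1
  [∧L] (p0 ∧ p1) ⊢ p0, p1
    [WL] p0, p1 ⊢ p0, p1
      [WR] p0 ⊢ p0, p1
        [Ax] p0 ⊢ p0

Result: YES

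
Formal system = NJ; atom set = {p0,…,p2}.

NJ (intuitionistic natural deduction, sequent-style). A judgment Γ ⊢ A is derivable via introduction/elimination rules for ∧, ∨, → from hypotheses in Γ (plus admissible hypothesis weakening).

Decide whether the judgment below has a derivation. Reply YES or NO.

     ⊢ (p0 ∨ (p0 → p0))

Derivation trace:
[∨I₂]  ⊢ (p0 ∨ (p0 → p0))
  [→I]  ⊢ (p0 → p0)
    [Ax] p0 ⊢ p0

Result: YES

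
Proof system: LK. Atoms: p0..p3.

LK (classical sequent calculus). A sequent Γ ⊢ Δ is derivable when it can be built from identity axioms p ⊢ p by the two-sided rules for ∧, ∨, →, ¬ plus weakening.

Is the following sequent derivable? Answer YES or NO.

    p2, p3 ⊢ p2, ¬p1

Derivation trace:
[¬R] p2, p3 ⊢ p2, ¬p1
  [WL] p2, p1, p3 ⊢ p2
    [WL] p2, p1 ⊢ p2
      [Ax] p2 ⊢ p2

Result: YES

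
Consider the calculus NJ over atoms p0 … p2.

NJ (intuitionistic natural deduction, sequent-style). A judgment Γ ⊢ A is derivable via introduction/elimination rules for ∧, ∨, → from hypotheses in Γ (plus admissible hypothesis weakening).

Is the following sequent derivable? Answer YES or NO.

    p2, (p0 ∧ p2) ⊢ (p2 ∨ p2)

Derivation (root first):
[∨I₁] p2, (p0 ∧ p2) ⊢ (p2 ∨ p2)
  [Wk] p2, (p0 ∧ p2) ⊢ p2
    [Ax] p2 ⊢ p2

Result: YES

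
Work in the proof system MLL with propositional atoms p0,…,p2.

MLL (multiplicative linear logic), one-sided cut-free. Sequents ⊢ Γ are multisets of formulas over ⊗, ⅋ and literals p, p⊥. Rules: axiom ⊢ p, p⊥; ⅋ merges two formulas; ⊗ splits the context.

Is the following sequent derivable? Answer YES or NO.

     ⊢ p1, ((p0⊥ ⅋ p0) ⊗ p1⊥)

Derivation (root first):
[⊗]  ⊢ p1, ((p0⊥ ⅋ p0) ⊗ p1⊥)
  [⅋]  ⊢ (p0⊥ ⅋ p0)
    [Ax]  ⊢ p0, p0⊥
  [Ax]  ⊢ p1, p1⊥

Result: YES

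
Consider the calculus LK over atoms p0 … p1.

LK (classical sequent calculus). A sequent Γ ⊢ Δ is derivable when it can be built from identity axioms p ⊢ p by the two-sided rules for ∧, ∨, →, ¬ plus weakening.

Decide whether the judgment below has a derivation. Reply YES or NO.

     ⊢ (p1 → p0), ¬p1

Truth-table refutation:
  v=00: Γ:[] Δ:[(p1 → p0)=T, ¬p1=T] refutes=False
  v=01: Γ:[] Δ:[(p1 → p0)=F, ¬p1=F] refutes=True  ← countermodel

Result: NO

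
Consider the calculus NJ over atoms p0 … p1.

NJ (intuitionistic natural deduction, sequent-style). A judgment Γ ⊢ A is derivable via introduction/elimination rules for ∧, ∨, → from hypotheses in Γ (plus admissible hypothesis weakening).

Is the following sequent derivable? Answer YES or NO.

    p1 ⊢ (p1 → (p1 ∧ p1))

Derivation (root first):
[Wk] p1 ⊢ (p1 → (p1 ∧ p1))
  [→I]  ⊢ (p1 → (p1 ∧ p1))
    [∧I] p1 ⊢ (p1 ∧ p1)
      [Ax] p1 ⊢ p1
      [Ax] p1 ⊢ p1

Result: YES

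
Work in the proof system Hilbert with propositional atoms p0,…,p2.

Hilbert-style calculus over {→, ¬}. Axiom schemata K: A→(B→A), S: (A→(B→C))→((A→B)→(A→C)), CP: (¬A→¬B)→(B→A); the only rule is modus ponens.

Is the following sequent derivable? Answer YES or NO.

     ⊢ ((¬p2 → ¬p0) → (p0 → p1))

Enumerate valuations to refute Γ ⊢ Δ:
  v=000: Γ:[] Δ:[((¬p2 → ¬p0) → (p0 → p1))=T] refutes=False
  v=001: Γ:[] Δ:[((¬p2 → ¬p0) → (p0 → p1))=T] refutes=False
  v=010: Γ:[] Δ:[((¬p2 → ¬p0) → (p0 → p1))=T] refutes=False
  v=011: Γ:[] Δ:[((¬p2 → ¬p0) → (p0 → p1))=T] refutes=False
  v=100: Γ:[] Δ:[((¬p2 → ¬p0) → (p0 → p1))=T] refutes=False
  v=101: Γ:[] Δ:[((¬p2 → ¬p0) → (p0 → p1))=F] refutes=True  ← countermodel

Result: NO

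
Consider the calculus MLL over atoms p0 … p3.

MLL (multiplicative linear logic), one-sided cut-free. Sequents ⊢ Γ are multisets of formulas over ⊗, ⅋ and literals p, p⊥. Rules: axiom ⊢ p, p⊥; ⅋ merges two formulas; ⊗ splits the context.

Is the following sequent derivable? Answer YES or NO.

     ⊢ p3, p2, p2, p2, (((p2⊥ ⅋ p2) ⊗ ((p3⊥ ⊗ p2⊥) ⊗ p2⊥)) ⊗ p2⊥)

Proof tree:
[⊗]  ⊢ p3, p2, p2, p2, (((p2⊥ ⅋ p2) ⊗ ((p3⊥ ⊗ p2⊥) ⊗ p2⊥)) ⊗ p2⊥)
  [⊗]  ⊢ p3, p2, p2, ((p2⊥ ⅋ p2) ⊗ ((p3⊥ ⊗ p2⊥) ⊗ p2⊥))
    [⅋]  ⊢ (p2⊥ ⅋ p2)
      [Ax]  ⊢ p2, p2⊥
    [⊗]  ⊢ p3, p2, p2, ((p3⊥ ⊗ p2⊥) ⊗ p2⊥)
      [⊗]  ⊢ p3, p2, (p3⊥ ⊗ p2⊥)
        [Ax]  ⊢ p3, p3⊥
        [Ax]  ⊢ p2, p2⊥
      [Ax]  ⊢ p2, p2⊥
  [Ax]  ⊢ p2, p2⊥

Result: YES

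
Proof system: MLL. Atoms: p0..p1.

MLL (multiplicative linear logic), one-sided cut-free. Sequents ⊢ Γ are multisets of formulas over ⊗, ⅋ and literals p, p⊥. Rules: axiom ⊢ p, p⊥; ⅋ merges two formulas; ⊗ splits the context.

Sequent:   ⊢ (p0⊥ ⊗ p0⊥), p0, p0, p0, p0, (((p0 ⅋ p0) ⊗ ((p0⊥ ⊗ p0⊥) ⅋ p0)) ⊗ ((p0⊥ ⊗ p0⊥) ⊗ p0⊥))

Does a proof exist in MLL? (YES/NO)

Derivation (root first):
[⊗]  ⊢ (p0⊥ ⊗ p0⊥), p0, p0, p0, p0, (((p0 ⅋ p0) ⊗ ((p0⊥ ⊗ p0⊥) ⅋ p0)) ⊗ ((p0⊥ ⊗ p0⊥) ⊗ p0⊥))
  [⊗]  ⊢ (p0⊥ ⊗ p0⊥), p0, ((p0 ⅋ p0) ⊗ ((p0⊥ ⊗ p0⊥) ⅋ p0))
    [⅋]  ⊢ (p0⊥ ⊗ p0⊥), (p0 ⅋ p0)
      [⊗]  ⊢ p0, p0, (p0⊥ ⊗ p0⊥)
        [Ax]  ⊢ p0, p0⊥
        [Ax]  ⊢ p0, p0⊥
    [⅋]  ⊢ p0, ((p0⊥ ⊗ p0⊥) ⅋ p0)
      [⊗]  ⊢ p0, p0, (p0⊥ ⊗ p0⊥)
        [Ax]  ⊢ p0, p0⊥
        [Ax]  ⊢ p0, p0⊥
  [⊗]  ⊢ p0, p0, p0, ((p0⊥ ⊗ p0⊥) ⊗ p0⊥)
    [⊗]  ⊢ p0, p0, (p0⊥ ⊗ p0⊥)
      [Ax]  ⊢ p0, p0⊥
      [Ax]  ⊢ p0, p0⊥
    [Ax]  ⊢ p0, p0⊥

Result: YES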